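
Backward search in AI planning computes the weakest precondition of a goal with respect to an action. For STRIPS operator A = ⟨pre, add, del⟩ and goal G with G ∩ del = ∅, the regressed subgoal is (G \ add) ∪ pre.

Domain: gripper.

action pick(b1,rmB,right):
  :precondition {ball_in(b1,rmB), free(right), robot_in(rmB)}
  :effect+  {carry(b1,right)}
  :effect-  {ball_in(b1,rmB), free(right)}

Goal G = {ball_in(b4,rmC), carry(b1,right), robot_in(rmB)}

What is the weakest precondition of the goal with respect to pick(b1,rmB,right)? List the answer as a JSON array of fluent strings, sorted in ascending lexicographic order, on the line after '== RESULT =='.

Compute (G \ add) ∪ pre:
  G ∩ del = {}  (empty — regression defined)
  G \ add = {ball_in(b4,rmC), carry(b1,right), robot_in(rmB)} \ {carry(b1,right)} = {ball_in(b4,rmC), robot_in(rmB)}
  ∪ pre   = {ball_in(b4,rmC), robot_in(rmB)} ∪ {ball_in(b1,rmB), free(right), robot_in(rmB)}
          = {ball_in(b1,rmB), ball_in(b4,rmC), free(right), robot_in(rmB)}

== RESULT ==
["ball_in(b1,rmB)", "ball_in(b4,rmC)", "free(right)", "robot_in(rmB)"]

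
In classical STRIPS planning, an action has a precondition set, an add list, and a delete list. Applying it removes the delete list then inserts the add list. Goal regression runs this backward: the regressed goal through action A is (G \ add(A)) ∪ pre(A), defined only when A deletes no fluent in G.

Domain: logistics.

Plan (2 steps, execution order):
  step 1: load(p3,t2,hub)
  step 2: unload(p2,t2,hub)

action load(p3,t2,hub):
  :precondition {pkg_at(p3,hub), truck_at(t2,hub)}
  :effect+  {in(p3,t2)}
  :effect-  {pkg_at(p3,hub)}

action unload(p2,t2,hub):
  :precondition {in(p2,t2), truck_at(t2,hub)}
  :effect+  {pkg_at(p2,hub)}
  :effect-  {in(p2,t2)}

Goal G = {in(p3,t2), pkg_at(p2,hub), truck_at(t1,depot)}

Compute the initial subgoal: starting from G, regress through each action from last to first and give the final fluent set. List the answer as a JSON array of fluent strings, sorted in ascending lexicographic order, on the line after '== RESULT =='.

Regress step by step:
  through step 2 (unload(p2,t2,hub)): drop {pkg_at(p2,hub)}, keep {in(p3,t2), truck_at(t1,depot)}, require {in(p2,t2), truck_at(t2,hub)}
    → {in(p2,t2), in(p3,t2), truck_at(t1,depot), truck_at(t2,hub)}
  through step 1 (load(p3,t2,hub)): drop {in(p3,t2)}, keep {in(p2,t2), truck_at(t1,depot), truck_at(t2,hub)}, require {pkg_at(p3,hub), truck_at(t2,hub)}
    → {in(p2,t2), pkg_at(p3,hub), truck_at(t1,depot), truck_at(t2,hub)}

== RESULT ==
["in(p2,t2)", "pkg_at(p3,hub)", "truck_at(t1,depot)", "truck_at(t2,hub)"]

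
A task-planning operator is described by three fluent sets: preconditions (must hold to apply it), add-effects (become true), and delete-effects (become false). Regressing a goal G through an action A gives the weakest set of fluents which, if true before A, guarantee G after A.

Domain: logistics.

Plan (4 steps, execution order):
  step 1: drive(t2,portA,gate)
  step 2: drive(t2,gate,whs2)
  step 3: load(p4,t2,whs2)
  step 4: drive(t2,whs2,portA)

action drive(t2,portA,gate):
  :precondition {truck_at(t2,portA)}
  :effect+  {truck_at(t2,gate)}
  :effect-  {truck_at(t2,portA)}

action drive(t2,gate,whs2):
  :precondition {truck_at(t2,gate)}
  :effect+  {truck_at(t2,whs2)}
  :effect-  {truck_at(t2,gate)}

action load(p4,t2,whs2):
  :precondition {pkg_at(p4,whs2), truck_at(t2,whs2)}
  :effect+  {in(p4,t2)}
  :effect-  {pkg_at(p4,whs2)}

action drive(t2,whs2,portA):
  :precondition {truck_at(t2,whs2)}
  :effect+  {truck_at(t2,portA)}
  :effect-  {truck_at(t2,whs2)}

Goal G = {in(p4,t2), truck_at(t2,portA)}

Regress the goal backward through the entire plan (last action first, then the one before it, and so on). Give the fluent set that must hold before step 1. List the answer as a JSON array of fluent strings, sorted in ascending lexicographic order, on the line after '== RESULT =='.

Work backward from the goal:
  through step 4 (drive(t2,whs2,portA)): drop {truck_at(t2,portA)}, keep {in(p4,t2)}, require {truck_at(t2,whs2)}
    → {in(p4,t2), truck_at(t2,whs2)}
  through step 3 (load(p4,t2,whs2)): drop {in(p4,t2)}, keep {truck_at(t2,whs2)}, require {pkg_at(p4,whs2), truck_at(t2,whs2)}
    → {pkg_at(p4,whs2), truck_at(t2,whs2)}
  through step 2 (drive(t2,gate,whs2)): drop {truck_at(t2,whs2)}, keep {pkg_at(p4,whs2)}, require {truck_at(t2,gate)}
    → {pkg_at(p4,whs2), truck_at(t2,gate)}
  through step 1 (drive(t2,portA,gate)): drop {truck_at(t2,gate)}, keep {pkg_at(p4,whs2)}, require {truck_at(t2,portA)}
    → {pkg_at(p4,whs2), truck_at(t2,portA)}

== RESULT ==
["pkg_at(p4,whs2)", "truck_at(t2,portA)"]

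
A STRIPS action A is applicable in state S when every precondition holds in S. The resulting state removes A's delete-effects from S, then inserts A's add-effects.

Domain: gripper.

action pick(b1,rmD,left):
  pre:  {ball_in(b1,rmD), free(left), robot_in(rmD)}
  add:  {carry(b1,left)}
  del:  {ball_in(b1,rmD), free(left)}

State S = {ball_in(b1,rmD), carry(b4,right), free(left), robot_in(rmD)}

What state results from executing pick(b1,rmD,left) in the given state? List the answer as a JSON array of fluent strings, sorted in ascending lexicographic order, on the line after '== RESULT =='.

Progress:
  pre ⊆ S: {ball_in(b1,rmD), free(left), robot_in(rmD)} ⊆ S  — applicable
  S \ del = {carry(b4,right), robot_in(rmD)}
  ∪ add   = {carry(b1,left), carry(b4,right), robot_in(rmD)}

== RESULT ==
["carry(b1,left)", "carry(b4,right)", "robot_in(rmD)"]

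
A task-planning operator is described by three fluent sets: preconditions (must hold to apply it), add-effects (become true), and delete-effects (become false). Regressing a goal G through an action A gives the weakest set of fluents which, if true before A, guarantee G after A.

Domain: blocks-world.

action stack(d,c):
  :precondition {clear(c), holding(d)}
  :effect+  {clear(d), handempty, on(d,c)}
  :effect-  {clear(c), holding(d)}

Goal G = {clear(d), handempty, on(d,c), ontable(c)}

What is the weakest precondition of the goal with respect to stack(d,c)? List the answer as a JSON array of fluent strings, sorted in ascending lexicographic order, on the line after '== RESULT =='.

Compute (G \ add) ∪ pre:
  G ∩ del = {}  (empty — regression defined)
  G \ add = {clear(d), handempty, on(d,c), ontable(c)} \ {clear(d), handempty, on(d,c)} = {ontable(c)}
  ∪ pre   = {ontable(c)} ∪ {clear(c), holding(d)}
          = {clear(c), holding(d), ontable(c)}

== RESULT ==
["clear(c)", "holding(d)", "ontable(c)"]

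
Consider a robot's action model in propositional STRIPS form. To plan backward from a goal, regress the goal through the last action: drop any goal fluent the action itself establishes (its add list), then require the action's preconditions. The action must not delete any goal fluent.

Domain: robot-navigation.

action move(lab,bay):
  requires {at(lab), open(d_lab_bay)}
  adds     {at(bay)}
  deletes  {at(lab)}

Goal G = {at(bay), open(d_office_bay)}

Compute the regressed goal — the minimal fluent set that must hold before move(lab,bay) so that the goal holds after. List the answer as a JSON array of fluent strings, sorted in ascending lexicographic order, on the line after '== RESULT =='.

Regress:
  G ∩ del = {}  (empty — regression defined)
  G \ add = {at(bay), open(d_office_bay)} \ {at(bay)} = {open(d_office_bay)}
  ∪ pre   = {open(d_office_bay)} ∪ {at(lab), open(d_lab_bay)}
          = {at(lab), open(d_lab_bay), open(d_office_bay)}

== RESULT ==
["at(lab)", "open(d_lab_bay)", "open(d_office_bay)"]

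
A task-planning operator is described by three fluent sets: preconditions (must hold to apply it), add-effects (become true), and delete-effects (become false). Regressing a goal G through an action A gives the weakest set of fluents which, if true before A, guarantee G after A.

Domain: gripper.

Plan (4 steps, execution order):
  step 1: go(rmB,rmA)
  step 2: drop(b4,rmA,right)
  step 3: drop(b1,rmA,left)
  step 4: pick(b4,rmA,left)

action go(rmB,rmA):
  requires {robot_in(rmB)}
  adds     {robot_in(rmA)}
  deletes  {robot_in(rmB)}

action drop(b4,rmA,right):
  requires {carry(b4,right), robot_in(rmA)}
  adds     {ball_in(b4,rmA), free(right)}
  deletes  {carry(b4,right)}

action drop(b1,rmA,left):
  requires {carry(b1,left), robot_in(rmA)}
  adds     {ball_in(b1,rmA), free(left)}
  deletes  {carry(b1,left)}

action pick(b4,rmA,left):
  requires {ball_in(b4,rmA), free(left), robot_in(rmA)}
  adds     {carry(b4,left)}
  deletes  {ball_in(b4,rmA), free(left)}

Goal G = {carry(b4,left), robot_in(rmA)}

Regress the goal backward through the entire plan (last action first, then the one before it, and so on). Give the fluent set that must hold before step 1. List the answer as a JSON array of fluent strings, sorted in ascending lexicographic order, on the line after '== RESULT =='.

Regress step by step:
  through step 4 (pick(b4,rmA,left)): drop {carry(b4,left)}, keep {robot_in(rmA)}, require {ball_in(b4,rmA), free(left), robot_in(rmA)}
    → {ball_in(b4,rmA), free(left), robot_in(rmA)}
  through step 3 (drop(b1,rmA,left)): drop {free(left)}, keep {ball_in(b4,rmA), robot_in(rmA)}, require {carry(b1,left), robot_in(rmA)}
    → {ball_in(b4,rmA), carry(b1,left), robot_in(rmA)}
  through step 2 (drop(b4,rmA,right)): drop {ball_in(b4,rmA)}, keep {carry(b1,left), robot_in(rmA)}, require {carry(b4,right), robot_in(rmA)}
    → {carry(b1,left), carry(b4,right), robot_in(rmA)}
  through step 1 (go(rmB,rmA)): drop {robot_in(rmA)}, keep {carry(b1,left), carry(b4,right)}, require {robot_in(rmB)}
    → {carry(b1,left), carry(b4,right), robot_in(rmB)}

== RESULT ==
["carry(b1,left)", "carry(b4,right)", "robot_in(rmB)"]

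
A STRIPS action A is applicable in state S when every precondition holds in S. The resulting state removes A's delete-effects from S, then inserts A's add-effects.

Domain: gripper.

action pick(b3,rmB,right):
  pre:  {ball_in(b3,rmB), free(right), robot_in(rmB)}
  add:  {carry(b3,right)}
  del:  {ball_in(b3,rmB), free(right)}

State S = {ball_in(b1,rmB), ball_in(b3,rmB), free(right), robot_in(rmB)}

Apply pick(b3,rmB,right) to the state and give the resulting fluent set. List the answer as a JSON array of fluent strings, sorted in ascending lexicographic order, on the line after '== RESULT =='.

Progress:
  pre ⊆ S: {ball_in(b3,rmB), free(right), robot_in(rmB)} ⊆ S  — applicable
  S \ del = {ball_in(b1,rmB), robot_in(rmB)}
  ∪ add   = {ball_in(b1,rmB), carry(b3,right), robot_in(rmB)}

== RESULT ==
["ball_in(b1,rmB)", "carry(b3,right)", "robot_in(rmB)"]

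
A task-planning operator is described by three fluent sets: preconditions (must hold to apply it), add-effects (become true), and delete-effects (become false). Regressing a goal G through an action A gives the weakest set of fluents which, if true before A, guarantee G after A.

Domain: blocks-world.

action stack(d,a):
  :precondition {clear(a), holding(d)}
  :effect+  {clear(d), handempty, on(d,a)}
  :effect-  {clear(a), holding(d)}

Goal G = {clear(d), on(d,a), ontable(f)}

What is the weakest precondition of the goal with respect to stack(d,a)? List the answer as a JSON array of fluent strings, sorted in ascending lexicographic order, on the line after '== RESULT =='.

Compute (G \ add) ∪ pre:
  G ∩ del = {}  (empty — regression defined)
  G \ add = {clear(d), on(d,a), ontable(f)} \ {clear(d), handempty, on(d,a)} = {ontable(f)}
  ∪ pre   = {ontable(f)} ∪ {clear(a), holding(d)}
          = {clear(a), holding(d), ontable(f)}

== RESULT ==
["clear(a)", "holding(d)", "ontable(f)"]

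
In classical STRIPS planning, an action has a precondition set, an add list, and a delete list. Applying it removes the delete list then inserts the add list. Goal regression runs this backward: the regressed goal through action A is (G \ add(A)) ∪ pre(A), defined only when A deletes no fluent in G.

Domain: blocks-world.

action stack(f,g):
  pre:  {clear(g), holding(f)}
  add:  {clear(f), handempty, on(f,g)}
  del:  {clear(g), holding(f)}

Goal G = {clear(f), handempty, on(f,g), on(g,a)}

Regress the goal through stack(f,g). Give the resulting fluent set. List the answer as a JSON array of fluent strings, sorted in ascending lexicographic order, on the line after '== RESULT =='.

Regress:
  G ∩ del = {}  (empty — regression defined)
  G \ add = {clear(f), handempty, on(f,g), on(g,a)} \ {clear(f), handempty, on(f,g)} = {on(g,a)}
  ∪ pre   = {on(g,a)} ∪ {clear(g), holding(f)}
          = {clear(g), holding(f), on(g,a)}

== RESULT ==
["clear(g)", "holding(f)", "on(g,a)"]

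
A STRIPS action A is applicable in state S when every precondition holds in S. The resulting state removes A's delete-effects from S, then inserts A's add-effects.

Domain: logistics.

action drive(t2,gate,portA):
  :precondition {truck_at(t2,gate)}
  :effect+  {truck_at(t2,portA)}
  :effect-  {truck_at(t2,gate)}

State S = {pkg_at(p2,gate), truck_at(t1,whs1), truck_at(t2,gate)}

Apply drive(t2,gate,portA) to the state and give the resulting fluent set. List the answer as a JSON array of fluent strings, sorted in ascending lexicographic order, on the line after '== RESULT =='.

Compute (S \ del) ∪ add:
  pre ⊆ S: {truck_at(t2,gate)} ⊆ S  — applicable
  S \ del = {pkg_at(p2,gate), truck_at(t1,whs1)}
  ∪ add   = {pkg_at(p2,gate), truck_at(t1,whs1), truck_at(t2,portA)}

== RESULT ==
["pkg_at(p2,gate)", "truck_at(t1,whs1)", "truck_at(t2,portA)"]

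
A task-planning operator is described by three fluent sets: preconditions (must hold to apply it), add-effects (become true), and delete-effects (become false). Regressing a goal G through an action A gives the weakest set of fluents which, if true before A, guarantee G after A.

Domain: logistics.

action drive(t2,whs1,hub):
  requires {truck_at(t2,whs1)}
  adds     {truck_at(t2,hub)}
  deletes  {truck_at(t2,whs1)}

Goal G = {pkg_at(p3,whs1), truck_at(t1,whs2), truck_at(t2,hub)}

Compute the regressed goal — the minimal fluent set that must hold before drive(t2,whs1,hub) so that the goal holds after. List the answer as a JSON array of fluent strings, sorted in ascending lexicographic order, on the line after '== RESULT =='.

Compute (G \ add) ∪ pre:
  G ∩ del = {}  (empty — regression defined)
  G \ add = {pkg_at(p3,whs1), truck_at(t1,whs2), truck_at(t2,hub)} \ {truck_at(t2,hub)} = {pkg_at(p3,whs1), truck_at(t1,whs2)}
  ∪ pre   = {pkg_at(p3,whs1), truck_at(t1,whs2)} ∪ {truck_at(t2,whs1)}
          = {pkg_at(p3,whs1), truck_at(t1,whs2), truck_at(t2,whs1)}

== RESULT ==
["pkg_at(p3,whs1)", "truck_at(t1,whs2)", "truck_at(t2,whs1)"]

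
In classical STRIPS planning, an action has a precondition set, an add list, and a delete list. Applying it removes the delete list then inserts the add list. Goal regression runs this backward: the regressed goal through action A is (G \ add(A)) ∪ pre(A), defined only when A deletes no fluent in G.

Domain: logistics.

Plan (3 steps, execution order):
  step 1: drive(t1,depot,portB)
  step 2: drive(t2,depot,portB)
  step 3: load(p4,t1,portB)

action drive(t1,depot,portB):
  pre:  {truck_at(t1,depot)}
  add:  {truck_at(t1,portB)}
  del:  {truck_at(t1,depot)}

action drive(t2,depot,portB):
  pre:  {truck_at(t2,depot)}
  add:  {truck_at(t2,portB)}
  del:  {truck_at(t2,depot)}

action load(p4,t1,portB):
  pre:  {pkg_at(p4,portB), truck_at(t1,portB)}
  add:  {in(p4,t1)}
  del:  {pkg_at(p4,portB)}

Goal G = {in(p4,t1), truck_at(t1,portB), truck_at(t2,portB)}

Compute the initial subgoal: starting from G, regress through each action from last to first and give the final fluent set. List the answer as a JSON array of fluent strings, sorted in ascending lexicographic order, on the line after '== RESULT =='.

Regress step by step:
  through step 3 (load(p4,t1,portB)): drop {in(p4,t1)}, keep {truck_at(t1,portB), truck_at(t2,portB)}, require {pkg_at(p4,portB), truck_at(t1,portB)}
    → {pkg_at(p4,portB), truck_at(t1,portB), truck_at(t2,portB)}
  through step 2 (drive(t2,depot,portB)): drop {truck_at(t2,portB)}, keep {pkg_at(p4,portB), truck_at(t1,portB)}, require {truck_at(t2,depot)}
    → {pkg_at(p4,portB), truck_at(t1,portB), truck_at(t2,depot)}
  through step 1 (drive(t1,depot,portB)): drop {truck_at(t1,portB)}, keep {pkg_at(p4,portB), truck_at(t2,depot)}, require {truck_at(t1,depot)}
    → {pkg_at(p4,portB), truck_at(t1,depot), truck_at(t2,depot)}

== RESULT ==
["pkg_at(p4,portB)", "truck_at(t1,depot)", "truck_at(t2,depot)"]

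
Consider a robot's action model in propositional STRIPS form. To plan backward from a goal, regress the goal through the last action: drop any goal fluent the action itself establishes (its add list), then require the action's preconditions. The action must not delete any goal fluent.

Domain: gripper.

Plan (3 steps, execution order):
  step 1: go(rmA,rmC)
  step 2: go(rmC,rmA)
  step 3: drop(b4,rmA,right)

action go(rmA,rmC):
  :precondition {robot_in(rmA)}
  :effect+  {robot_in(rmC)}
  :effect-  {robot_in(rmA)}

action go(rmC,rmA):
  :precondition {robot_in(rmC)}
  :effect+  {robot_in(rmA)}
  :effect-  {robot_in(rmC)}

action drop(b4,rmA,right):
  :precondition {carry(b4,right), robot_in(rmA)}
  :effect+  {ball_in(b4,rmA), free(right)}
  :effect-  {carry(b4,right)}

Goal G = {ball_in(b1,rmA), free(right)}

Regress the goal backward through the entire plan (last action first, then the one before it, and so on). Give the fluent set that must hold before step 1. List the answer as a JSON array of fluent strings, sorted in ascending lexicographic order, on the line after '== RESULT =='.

Work backward from the goal:
  through step 3 (drop(b4,rmA,right)): drop {free(right)}, keep {ball_in(b1,rmA)}, require {carry(b4,right), robot_in(rmA)}
    → {ball_in(b1,rmA), carry(b4,right), robot_in(rmA)}
  through step 2 (go(rmC,rmA)): drop {robot_in(rmA)}, keep {ball_in(b1,rmA), carry(b4,right)}, require {robot_in(rmC)}
    → {ball_in(b1,rmA), carry(b4,right), robot_in(rmC)}
  through step 1 (go(rmA,rmC)): drop {robot_in(rmC)}, keep {ball_in(b1,rmA), carry(b4,right)}, require {robot_in(rmA)}
    → {ball_in(b1,rmA), carry(b4,right), robot_in(rmA)}

== RESULT ==
["ball_in(b1,rmA)", "carry(b4,right)", "robot_in(rmA)"]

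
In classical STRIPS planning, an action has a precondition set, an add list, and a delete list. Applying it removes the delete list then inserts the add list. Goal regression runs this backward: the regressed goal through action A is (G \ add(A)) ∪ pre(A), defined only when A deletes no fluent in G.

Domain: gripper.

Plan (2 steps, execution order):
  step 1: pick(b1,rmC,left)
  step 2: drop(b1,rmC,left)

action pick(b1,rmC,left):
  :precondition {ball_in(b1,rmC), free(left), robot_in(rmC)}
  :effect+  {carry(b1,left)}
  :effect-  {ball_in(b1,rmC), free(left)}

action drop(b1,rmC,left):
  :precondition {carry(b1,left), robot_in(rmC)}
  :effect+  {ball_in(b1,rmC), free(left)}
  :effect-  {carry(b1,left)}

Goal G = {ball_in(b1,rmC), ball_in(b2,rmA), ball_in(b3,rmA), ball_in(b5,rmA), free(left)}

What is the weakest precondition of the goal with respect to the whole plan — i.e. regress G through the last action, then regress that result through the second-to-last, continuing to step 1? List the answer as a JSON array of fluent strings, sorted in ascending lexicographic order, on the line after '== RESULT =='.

Work backward from the goal:
  through step 2 (drop(b1,rmC,left)): drop {ball_in(b1,rmC), free(left)}, keep {ball_in(b2,rmA), ball_in(b3,rmA), ball_in(b5,rmA)}, require {carry(b1,left), robot_in(rmC)}
    → {ball_in(b2,rmA), ball_in(b3,rmA), ball_in(b5,rmA), carry(b1,left), robot_in(rmC)}
  through step 1 (pick(b1,rmC,left)): drop {carry(b1,left)}, keep {ball_in(b2,rmA), ball_in(b3,rmA), ball_in(b5,rmA), robot_in(rmC)}, require {ball_in(b1,rmC), free(left), robot_in(rmC)}
    → {ball_in(b1,rmC), ball_in(b2,rmA), ball_in(b3,rmA), ball_in(b5,rmA), free(left), robot_in(rmC)}

== RESULT ==
["ball_in(b1,rmC)", "ball_in(b2,rmA)", "ball_in(b3,rmA)", "ball_in(b5,rmA)", "free(left)", "robot_in(rmC)"]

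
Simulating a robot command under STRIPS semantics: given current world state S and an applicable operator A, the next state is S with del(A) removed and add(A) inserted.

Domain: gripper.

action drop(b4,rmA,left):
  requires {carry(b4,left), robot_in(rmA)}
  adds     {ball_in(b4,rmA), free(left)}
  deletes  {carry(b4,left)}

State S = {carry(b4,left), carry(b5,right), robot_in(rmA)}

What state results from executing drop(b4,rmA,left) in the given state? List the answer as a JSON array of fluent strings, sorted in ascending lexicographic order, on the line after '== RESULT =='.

Progress:
  pre ⊆ S: {carry(b4,left), robot_in(rmA)} ⊆ S  — applicable
  S \ del = {carry(b5,right), robot_in(rmA)}
  ∪ add   = {ball_in(b4,rmA), carry(b5,right), free(left), robot_in(rmA)}

== RESULT ==
["ball_in(b4,rmA)", "carry(b5,right)", "free(left)", "robot_in(rmA)"]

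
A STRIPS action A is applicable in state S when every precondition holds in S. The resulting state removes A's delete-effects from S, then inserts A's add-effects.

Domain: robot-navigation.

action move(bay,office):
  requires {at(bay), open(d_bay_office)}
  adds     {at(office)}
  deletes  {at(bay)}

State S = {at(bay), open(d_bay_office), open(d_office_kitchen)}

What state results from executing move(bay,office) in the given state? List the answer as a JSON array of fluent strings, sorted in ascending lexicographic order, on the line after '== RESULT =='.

Compute (S \ del) ∪ add:
  pre ⊆ S: {at(bay), open(d_bay_office)} ⊆ S  — applicable
  S \ del = {open(d_bay_office), open(d_office_kitchen)}
  ∪ add   = {at(office), open(d_bay_office), open(d_office_kitchen)}

== RESULT ==
["at(office)", "open(d_bay_office)", "open(d_office_kitchen)"]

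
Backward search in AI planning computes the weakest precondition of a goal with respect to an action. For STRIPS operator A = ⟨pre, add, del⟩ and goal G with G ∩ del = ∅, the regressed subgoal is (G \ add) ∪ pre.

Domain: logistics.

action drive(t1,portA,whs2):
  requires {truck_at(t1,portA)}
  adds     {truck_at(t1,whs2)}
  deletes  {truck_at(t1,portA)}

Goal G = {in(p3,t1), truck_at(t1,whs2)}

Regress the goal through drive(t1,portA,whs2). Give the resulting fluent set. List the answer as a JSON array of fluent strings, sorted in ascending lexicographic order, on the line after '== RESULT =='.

Regress:
  G ∩ del = {}  (empty — regression defined)
  G \ add = {in(p3,t1), truck_at(t1,whs2)} \ {truck_at(t1,whs2)} = {in(p3,t1)}
  ∪ pre   = {in(p3,t1)} ∪ {truck_at(t1,portA)}
          = {in(p3,t1), truck_at(t1,portA)}

== RESULT ==
["in(p3,t1)", "truck_at(t1,portA)"]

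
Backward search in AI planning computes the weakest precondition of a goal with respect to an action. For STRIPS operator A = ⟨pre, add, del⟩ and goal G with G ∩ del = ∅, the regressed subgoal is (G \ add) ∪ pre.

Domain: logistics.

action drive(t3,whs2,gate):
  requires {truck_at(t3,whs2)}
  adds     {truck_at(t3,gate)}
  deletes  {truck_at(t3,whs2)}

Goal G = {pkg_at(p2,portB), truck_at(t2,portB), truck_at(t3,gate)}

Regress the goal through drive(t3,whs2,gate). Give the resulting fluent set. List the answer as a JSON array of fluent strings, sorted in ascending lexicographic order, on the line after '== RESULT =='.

Regress:
  G ∩ del = {}  (empty — regression defined)
  G \ add = {pkg_at(p2,portB), truck_at(t2,portB), truck_at(t3,gate)} \ {truck_at(t3,gate)} = {pkg_at(p2,portB), truck_at(t2,portB)}
  ∪ pre   = {pkg_at(p2,portB), truck_at(t2,portB)} ∪ {truck_at(t3,whs2)}
          = {pkg_at(p2,portB), truck_at(t2,portB), truck_at(t3,whs2)}

== RESULT ==
["pkg_at(p2,portB)", "truck_at(t2,portB)", "truck_at(t3,whs2)"]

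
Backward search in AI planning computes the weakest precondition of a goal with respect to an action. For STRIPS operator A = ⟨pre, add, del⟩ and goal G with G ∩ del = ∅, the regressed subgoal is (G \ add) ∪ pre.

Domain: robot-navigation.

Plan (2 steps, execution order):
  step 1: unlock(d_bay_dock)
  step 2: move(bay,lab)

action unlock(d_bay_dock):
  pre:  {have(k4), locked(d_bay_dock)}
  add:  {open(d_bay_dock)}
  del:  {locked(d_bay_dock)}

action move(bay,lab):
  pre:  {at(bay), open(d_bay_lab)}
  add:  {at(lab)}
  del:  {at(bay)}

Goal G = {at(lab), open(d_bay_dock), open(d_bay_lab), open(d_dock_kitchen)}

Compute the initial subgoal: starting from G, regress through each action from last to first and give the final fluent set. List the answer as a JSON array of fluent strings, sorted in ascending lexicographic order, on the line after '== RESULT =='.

Work backward from the goal:
  through step 2 (move(bay,lab)): drop {at(lab)}, keep {open(d_bay_dock), open(d_bay_lab), open(d_dock_kitchen)}, require {at(bay), open(d_bay_lab)}
    → {at(bay), open(d_bay_dock), open(d_bay_lab), open(d_dock_kitchen)}
  through step 1 (unlock(d_bay_dock)): drop {open(d_bay_dock)}, keep {at(bay), open(d_bay_lab), open(d_dock_kitchen)}, require {have(k4), locked(d_bay_dock)}
    → {at(bay), have(k4), locked(d_bay_dock), open(d_bay_lab), open(d_dock_kitchen)}

== RESULT ==
["at(bay)", "have(k4)", "locked(d_bay_dock)", "open(d_bay_lab)", "open(d_dock_kitchen)"]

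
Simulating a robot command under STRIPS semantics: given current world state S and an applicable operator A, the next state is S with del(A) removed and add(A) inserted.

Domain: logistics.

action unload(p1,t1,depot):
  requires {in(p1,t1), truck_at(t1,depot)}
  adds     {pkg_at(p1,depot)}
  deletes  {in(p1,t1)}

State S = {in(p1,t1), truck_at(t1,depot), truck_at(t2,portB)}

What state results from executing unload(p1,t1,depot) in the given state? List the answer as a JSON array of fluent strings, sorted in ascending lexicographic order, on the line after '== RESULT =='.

Compute (S \ del) ∪ add:
  pre ⊆ S: {in(p1,t1), truck_at(t1,depot)} ⊆ S  — applicable
  S \ del = {truck_at(t1,depot), truck_at(t2,portB)}
  ∪ add   = {pkg_at(p1,depot), truck_at(t1,depot), truck_at(t2,portB)}

== RESULT ==
["pkg_at(p1,depot)", "truck_at(t1,depot)", "truck_at(t2,portB)"]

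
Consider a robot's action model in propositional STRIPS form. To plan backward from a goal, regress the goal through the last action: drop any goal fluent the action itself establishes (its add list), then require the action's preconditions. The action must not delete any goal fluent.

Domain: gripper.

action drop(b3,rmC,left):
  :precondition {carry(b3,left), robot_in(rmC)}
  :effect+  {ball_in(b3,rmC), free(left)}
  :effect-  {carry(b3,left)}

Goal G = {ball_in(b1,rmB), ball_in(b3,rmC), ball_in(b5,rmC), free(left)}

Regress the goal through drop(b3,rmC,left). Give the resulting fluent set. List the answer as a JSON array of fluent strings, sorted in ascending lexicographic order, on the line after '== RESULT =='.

Regress:
  G ∩ del = {}  (empty — regression defined)
  G \ add = {ball_in(b1,rmB), ball_in(b3,rmC), ball_in(b5,rmC), free(left)} \ {ball_in(b3,rmC), free(left)} = {ball_in(b1,rmB), ball_in(b5,rmC)}
  ∪ pre   = {ball_in(b1,rmB), ball_in(b5,rmC)} ∪ {carry(b3,left), robot_in(rmC)}
          = {ball_in(b1,rmB), ball_in(b5,rmC), carry(b3,left), robot_in(rmC)}

== RESULT ==
["ball_in(b1,rmB)", "ball_in(b5,rmC)", "carry(b3,left)", "robot_in(rmC)"]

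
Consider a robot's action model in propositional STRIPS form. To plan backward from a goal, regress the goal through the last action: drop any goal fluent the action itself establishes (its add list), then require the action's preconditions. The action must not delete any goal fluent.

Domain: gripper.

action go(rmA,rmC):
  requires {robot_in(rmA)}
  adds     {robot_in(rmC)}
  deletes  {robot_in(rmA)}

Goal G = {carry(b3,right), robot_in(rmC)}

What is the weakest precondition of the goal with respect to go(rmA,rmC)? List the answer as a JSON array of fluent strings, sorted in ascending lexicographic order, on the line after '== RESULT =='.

Compute (G \ add) ∪ pre:
  G ∩ del = {}  (empty — regression defined)
  G \ add = {carry(b3,right), robot_in(rmC)} \ {robot_in(rmC)} = {carry(b3,right)}
  ∪ pre   = {carry(b3,right)} ∪ {robot_in(rmA)}
          = {carry(b3,right), robot_in(rmA)}

== RESULT ==
["carry(b3,right)", "robot_in(rmA)"]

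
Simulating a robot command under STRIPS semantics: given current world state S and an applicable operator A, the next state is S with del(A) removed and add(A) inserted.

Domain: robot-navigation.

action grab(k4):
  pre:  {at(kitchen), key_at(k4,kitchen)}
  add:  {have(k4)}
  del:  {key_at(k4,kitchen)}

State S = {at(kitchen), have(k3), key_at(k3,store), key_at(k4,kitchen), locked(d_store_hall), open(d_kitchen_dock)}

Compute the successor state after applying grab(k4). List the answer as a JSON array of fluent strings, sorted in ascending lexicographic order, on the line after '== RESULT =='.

Progress:
  pre ⊆ S: {at(kitchen), key_at(k4,kitchen)} ⊆ S  — applicable
  S \ del = {at(kitchen), have(k3), key_at(k3,store), locked(d_store_hall), open(d_kitchen_dock)}
  ∪ add   = {at(kitchen), have(k3), have(k4), key_at(k3,store), locked(d_store_hall), open(d_kitchen_dock)}

== RESULT ==
["at(kitchen)", "have(k3)", "have(k4)", "key_at(k3,store)", "locked(d_store_hall)", "open(d_kitchen_dock)"]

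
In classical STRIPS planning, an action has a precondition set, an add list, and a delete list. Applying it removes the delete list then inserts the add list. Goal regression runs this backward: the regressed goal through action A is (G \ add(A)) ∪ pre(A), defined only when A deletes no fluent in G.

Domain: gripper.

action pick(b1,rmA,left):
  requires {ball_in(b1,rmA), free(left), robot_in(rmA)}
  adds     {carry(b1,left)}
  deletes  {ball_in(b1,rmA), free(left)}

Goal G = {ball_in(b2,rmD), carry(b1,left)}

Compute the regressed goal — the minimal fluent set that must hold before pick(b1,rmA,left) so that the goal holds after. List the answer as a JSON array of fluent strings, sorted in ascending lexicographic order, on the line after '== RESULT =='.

Compute (G \ add) ∪ pre:
  G ∩ del = {}  (empty — regression defined)
  G \ add = {ball_in(b2,rmD), carry(b1,left)} \ {carry(b1,left)} = {ball_in(b2,rmD)}
  ∪ pre   = {ball_in(b2,rmD)} ∪ {ball_in(b1,rmA), free(left), robot_in(rmA)}
          = {ball_in(b1,rmA), ball_in(b2,rmD), free(left), robot_in(rmA)}

== RESULT ==
["ball_in(b1,rmA)", "ball_in(b2,rmD)", "free(left)", "robot_in(rmA)"]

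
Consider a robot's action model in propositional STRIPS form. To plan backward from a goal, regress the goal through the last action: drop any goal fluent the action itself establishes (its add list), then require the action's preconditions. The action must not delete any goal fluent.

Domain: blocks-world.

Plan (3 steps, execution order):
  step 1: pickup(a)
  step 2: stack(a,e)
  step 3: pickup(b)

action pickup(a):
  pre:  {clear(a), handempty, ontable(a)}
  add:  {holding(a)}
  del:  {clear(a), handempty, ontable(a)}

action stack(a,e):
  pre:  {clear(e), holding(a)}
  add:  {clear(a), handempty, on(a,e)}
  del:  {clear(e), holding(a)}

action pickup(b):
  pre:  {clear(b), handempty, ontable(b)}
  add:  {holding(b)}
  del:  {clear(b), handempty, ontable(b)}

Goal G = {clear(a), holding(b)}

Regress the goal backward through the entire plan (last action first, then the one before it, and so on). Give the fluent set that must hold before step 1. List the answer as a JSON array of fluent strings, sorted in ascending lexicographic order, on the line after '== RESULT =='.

Regress step by step:
  through step 3 (pickup(b)): drop {holding(b)}, keep {clear(a)}, require {clear(b), handempty, ontable(b)}
    → {clear(a), clear(b), handempty, ontable(b)}
  through step 2 (stack(a,e)): drop {clear(a), handempty}, keep {clear(b), ontable(b)}, require {clear(e), holding(a)}
    → {clear(b), clear(e), holding(a), ontable(b)}
  through step 1 (pickup(a)): drop {holding(a)}, keep {clear(b), clear(e), ontable(b)}, require {clear(a), handempty, ontable(a)}
    → {clear(a), clear(b), clear(e), handempty, ontable(a), ontable(b)}

== RESULT ==
["clear(a)", "clear(b)", "clear(e)", "handempty", "ontable(a)", "ontable(b)"]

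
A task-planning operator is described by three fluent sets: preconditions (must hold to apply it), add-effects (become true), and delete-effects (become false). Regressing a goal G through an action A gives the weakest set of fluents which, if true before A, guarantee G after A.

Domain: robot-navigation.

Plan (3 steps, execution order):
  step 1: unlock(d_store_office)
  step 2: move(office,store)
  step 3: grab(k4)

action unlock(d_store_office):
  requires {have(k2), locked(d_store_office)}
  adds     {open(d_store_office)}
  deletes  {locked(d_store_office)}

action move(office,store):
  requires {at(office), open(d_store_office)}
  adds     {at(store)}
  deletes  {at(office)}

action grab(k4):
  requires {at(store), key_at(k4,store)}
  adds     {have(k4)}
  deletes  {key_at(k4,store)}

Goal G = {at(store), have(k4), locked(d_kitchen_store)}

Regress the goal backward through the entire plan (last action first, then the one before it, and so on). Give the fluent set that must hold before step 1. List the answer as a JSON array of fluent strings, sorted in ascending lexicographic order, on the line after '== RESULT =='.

Regress step by step:
  through step 3 (grab(k4)): drop {have(k4)}, keep {at(store), locked(d_kitchen_store)}, require {at(store), key_at(k4,store)}
    → {at(store), key_at(k4,store), locked(d_kitchen_store)}
  through step 2 (move(office,store)): drop {at(store)}, keep {key_at(k4,store), locked(d_kitchen_store)}, require {at(office), open(d_store_office)}
    → {at(office), key_at(k4,store), locked(d_kitchen_store), open(d_store_office)}
  through step 1 (unlock(d_store_office)): drop {open(d_store_office)}, keep {at(office), key_at(k4,store), locked(d_kitchen_store)}, require {have(k2), locked(d_store_office)}
    → {at(office), have(k2), key_at(k4,store), locked(d_kitchen_store), locked(d_store_office)}

== RESULT ==
["at(office)", "have(k2)", "key_at(k4,store)", "locked(d_kitchen_store)", "locked(d_store_office)"]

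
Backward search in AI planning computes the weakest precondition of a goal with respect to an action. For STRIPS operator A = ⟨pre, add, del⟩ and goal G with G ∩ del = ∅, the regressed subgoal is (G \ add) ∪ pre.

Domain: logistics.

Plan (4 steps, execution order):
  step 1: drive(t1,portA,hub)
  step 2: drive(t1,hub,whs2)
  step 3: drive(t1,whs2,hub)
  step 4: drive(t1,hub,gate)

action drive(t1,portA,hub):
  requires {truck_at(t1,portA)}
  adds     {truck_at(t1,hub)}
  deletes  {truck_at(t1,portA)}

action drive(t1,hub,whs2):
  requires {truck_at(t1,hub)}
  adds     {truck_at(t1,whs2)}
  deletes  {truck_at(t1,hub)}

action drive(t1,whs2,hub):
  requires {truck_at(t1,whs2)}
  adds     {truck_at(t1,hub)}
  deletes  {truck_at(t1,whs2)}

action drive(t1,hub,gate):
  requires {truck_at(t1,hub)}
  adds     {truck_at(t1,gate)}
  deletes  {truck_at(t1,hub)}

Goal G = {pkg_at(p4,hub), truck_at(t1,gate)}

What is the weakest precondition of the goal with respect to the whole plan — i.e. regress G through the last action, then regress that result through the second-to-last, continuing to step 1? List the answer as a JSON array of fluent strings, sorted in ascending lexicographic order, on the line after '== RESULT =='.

Regress step by step:
  through step 4 (drive(t1,hub,gate)): drop {truck_at(t1,gate)}, keep {pkg_at(p4,hub)}, require {truck_at(t1,hub)}
    → {pkg_at(p4,hub), truck_at(t1,hub)}
  through step 3 (drive(t1,whs2,hub)): drop {truck_at(t1,hub)}, keep {pkg_at(p4,hub)}, require {truck_at(t1,whs2)}
    → {pkg_at(p4,hub), truck_at(t1,whs2)}
  through step 2 (drive(t1,hub,whs2)): drop {truck_at(t1,whs2)}, keep {pkg_at(p4,hub)}, require {truck_at(t1,hub)}
    → {pkg_at(p4,hub), truck_at(t1,hub)}
  through step 1 (drive(t1,portA,hub)): drop {truck_at(t1,hub)}, keep {pkg_at(p4,hub)}, require {truck_at(t1,portA)}
    → {pkg_at(p4,hub), truck_at(t1,portA)}

== RESULT ==
["pkg_at(p4,hub)", "truck_at(t1,portA)"]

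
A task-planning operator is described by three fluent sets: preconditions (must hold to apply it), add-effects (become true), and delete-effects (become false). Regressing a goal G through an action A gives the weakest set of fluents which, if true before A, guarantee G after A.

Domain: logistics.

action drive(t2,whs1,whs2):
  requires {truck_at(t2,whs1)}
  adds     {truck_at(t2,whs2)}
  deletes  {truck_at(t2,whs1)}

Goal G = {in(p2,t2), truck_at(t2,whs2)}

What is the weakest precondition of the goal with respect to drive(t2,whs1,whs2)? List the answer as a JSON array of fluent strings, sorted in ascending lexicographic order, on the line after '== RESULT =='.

Compute (G \ add) ∪ pre:
  G ∩ del = {}  (empty — regression defined)
  G \ add = {in(p2,t2), truck_at(t2,whs2)} \ {truck_at(t2,whs2)} = {in(p2,t2)}
  ∪ pre   = {in(p2,t2)} ∪ {truck_at(t2,whs1)}
          = {in(p2,t2), truck_at(t2,whs1)}

== RESULT ==
["in(p2,t2)", "truck_at(t2,whs1)"]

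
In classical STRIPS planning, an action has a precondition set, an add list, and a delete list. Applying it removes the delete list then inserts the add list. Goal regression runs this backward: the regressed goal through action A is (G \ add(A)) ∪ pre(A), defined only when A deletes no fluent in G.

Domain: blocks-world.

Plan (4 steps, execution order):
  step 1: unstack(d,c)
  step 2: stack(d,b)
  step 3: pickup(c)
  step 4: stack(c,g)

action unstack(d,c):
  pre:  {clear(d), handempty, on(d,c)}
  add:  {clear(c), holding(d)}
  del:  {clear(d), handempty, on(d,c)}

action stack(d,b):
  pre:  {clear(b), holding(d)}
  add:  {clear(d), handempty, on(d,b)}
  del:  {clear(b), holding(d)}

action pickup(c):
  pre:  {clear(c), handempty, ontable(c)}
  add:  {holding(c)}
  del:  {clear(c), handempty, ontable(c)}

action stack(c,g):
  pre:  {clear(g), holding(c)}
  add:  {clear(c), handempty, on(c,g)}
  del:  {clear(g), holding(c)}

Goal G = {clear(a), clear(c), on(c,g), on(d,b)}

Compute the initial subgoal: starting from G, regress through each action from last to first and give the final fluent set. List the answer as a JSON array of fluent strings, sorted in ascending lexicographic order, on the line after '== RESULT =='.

Regress step by step:
  through step 4 (stack(c,g)): drop {clear(c), on(c,g)}, keep {clear(a), on(d,b)}, require {clear(g), holding(c)}
    → {clear(a), clear(g), holding(c), on(d,b)}
  through step 3 (pickup(c)): drop {holding(c)}, keep {clear(a), clear(g), on(d,b)}, require {clear(c), handempty, ontable(c)}
    → {clear(a), clear(c), clear(g), handempty, on(d,b), ontable(c)}
  through step 2 (stack(d,b)): drop {handempty, on(d,b)}, keep {clear(a), clear(c), clear(g), ontable(c)}, require {clear(b), holding(d)}
    → {clear(a), clear(b), clear(c), clear(g), holding(d), ontable(c)}
  through step 1 (unstack(d,c)): drop {clear(c), holding(d)}, keep {clear(a), clear(b), clear(g), ontable(c)}, require {clear(d), handempty, on(d,c)}
    → {clear(a), clear(b), clear(d), clear(g), handempty, on(d,c), ontable(c)}

== RESULT ==
["clear(a)", "clear(b)", "clear(d)", "clear(g)", "handempty", "on(d,c)", "ontable(c)"]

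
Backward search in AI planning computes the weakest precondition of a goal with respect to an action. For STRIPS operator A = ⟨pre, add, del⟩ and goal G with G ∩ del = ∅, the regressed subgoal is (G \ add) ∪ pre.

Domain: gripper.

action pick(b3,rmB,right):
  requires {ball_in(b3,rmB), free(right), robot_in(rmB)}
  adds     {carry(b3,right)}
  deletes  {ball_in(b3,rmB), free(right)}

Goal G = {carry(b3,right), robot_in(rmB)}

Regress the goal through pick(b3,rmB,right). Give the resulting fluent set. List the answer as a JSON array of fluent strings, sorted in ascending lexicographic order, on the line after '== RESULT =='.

Compute (G \ add) ∪ pre:
  G ∩ del = {}  (empty — regression defined)
  G \ add = {carry(b3,right), robot_in(rmB)} \ {carry(b3,right)} = {robot_in(rmB)}
  ∪ pre   = {robot_in(rmB)} ∪ {ball_in(b3,rmB), free(right), robot_in(rmB)}
          = {ball_in(b3,rmB), free(right), robot_in(rmB)}

== RESULT ==
["ball_in(b3,rmB)", "free(right)", "robot_in(rmB)"]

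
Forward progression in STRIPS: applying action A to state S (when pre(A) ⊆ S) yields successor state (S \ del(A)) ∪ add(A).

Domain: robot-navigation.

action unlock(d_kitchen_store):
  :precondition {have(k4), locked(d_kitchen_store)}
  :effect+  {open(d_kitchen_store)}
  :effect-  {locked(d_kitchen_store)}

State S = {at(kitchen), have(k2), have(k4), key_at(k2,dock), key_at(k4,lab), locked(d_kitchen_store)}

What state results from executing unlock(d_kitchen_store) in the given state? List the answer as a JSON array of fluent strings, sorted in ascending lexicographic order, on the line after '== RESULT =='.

Compute (S \ del) ∪ add:
  pre ⊆ S: {have(k4), locked(d_kitchen_store)} ⊆ S  — applicable
  S \ del = {at(kitchen), have(k2), have(k4), key_at(k2,dock), key_at(k4,lab)}
  ∪ add   = {at(kitchen), have(k2), have(k4), key_at(k2,dock), key_at(k4,lab), open(d_kitchen_store)}

== RESULT ==
["at(kitchen)", "have(k2)", "have(k4)", "key_at(k2,dock)", "key_at(k4,lab)", "open(d_kitchen_store)"]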